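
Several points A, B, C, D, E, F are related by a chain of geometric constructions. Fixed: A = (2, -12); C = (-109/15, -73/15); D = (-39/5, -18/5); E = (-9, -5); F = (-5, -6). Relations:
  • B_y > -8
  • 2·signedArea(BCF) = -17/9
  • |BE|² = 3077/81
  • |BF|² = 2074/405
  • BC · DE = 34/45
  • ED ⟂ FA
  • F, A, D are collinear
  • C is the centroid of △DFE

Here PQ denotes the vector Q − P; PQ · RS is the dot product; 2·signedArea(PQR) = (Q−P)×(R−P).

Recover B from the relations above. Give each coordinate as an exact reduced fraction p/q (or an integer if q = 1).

B = (-154/45, -343/45)

1. B_x = -154/45  [2·signedArea(BCF) = -17/9 ∩ BC · DE = 34/45]
2. B_y = -343/45  [2·signedArea(BCF) = -17/9 ∩ BC · DE = 34/45]
   → B = (-154/45, -343/45)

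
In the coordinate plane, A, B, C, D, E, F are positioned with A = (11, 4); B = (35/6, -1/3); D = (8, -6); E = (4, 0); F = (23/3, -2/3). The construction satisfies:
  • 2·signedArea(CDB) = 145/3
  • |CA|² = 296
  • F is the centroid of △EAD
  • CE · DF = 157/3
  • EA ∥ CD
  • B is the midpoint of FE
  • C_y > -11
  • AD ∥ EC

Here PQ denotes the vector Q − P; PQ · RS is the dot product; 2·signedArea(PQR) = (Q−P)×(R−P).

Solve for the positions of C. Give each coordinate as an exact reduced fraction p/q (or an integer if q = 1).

C = (1, -10)

1. C_x = 1  [EA ∥ CD ∩ AD ∥ EC]
2. C_y = -10  [EA ∥ CD ∩ AD ∥ EC]
   → C = (1, -10)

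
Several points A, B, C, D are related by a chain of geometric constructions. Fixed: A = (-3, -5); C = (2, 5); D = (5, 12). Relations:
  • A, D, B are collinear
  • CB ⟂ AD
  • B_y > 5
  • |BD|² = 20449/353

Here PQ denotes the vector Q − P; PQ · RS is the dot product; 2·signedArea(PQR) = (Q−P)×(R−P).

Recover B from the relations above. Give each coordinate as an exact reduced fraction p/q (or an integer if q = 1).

1. B_x = 621/353  [A, D, B are collinear ∩ CB ⟂ AD]
2. B_y = 1805/353  [A, D, B are collinear ∩ CB ⟂ AD]
   → B = (621/353, 1805/353)

B = (621/353, 1805/353)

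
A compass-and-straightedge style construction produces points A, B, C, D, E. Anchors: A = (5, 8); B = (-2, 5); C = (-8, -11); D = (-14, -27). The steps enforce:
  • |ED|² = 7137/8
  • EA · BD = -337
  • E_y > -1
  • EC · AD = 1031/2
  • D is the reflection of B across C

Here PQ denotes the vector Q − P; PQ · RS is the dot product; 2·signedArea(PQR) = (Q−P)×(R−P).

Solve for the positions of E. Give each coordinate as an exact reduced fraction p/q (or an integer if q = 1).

1. E_x = 1/4  [EA · BD = -337 ∩ EC · AD = 1031/2]
2. E_y = -3/4  [EA · BD = -337 ∩ EC · AD = 1031/2]
   → E = (1/4, -3/4)

E = (1/4, -3/4)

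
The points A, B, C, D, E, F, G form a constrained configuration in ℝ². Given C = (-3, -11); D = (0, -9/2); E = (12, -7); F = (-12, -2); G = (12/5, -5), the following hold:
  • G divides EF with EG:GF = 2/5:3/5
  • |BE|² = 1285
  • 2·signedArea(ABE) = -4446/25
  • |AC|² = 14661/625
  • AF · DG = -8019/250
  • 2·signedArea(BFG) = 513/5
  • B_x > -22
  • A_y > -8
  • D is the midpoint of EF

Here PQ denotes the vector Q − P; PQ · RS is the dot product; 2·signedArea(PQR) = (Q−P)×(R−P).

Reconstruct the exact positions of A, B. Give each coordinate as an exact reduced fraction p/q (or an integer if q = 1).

1. A_x = 6/25  [line -12/5·x + 1/2·y + 1069/250 = 0 ∩ |AC|² = 14661/625]
2. A_y = -37/5  [line -12/5·x + 1/2·y + 1069/250 = 0 ∩ |AC|² = 14661/625]
   → A = (6/25, -37/5)
3. B_x = -21  [2·signedArea(BFG) = 513/5 ∩ 2·signedArea(ABE) = -4446/25]
4. B_y = 7  [2·signedArea(BFG) = 513/5 ∩ 2·signedArea(ABE) = -4446/25]
   → B = (-21, 7)

A = (6/25, -37/5)
B = (-21, 7)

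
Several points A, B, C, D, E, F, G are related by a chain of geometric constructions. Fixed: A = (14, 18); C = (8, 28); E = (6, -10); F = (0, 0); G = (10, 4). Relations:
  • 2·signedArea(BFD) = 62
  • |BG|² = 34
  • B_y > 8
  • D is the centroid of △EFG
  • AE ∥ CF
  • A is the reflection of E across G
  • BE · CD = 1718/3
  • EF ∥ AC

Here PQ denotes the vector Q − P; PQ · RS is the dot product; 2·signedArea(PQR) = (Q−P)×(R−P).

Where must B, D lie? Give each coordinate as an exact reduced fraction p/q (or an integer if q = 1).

1. D_x = 16/3  [D is the centroid of △EFG]
2. D_y = -2  [D is the centroid of △EFG]
   → D = (16/3, -2)
3. B_x = 7  [BE · CD = 1718/3 ∩ 2·signedArea(BFD) = 62]
4. B_y = 9  [BE · CD = 1718/3 ∩ 2·signedArea(BFD) = 62]
   → B = (7, 9)

B = (7, 9)
D = (16/3, -2)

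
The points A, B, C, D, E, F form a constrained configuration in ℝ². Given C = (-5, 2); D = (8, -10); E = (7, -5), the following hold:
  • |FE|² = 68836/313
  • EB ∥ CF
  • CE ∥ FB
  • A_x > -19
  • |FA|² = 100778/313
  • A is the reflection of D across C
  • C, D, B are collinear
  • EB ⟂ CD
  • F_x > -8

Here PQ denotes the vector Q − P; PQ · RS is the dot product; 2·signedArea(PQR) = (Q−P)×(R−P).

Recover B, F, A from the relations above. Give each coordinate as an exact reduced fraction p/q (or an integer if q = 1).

A = (-18, 14)
B = (1555/313, -2254/313)
F = (-2201/313, -63/313)

1. B_x = 1555/313  [C, D, B are collinear ∩ EB ⟂ CD]
2. B_y = -2254/313  [C, D, B are collinear ∩ EB ⟂ CD]
   → B = (1555/313, -2254/313)
3. F_x = -2201/313  [CE ∥ FB ∩ EB ∥ CF]
4. F_y = -63/313  [CE ∥ FB ∩ EB ∥ CF]
   → F = (-2201/313, -63/313)
5. A_x = -18  [A is the reflection of D across C]
6. A_y = 14  [A is the reflection of D across C]
   → A = (-18, 14)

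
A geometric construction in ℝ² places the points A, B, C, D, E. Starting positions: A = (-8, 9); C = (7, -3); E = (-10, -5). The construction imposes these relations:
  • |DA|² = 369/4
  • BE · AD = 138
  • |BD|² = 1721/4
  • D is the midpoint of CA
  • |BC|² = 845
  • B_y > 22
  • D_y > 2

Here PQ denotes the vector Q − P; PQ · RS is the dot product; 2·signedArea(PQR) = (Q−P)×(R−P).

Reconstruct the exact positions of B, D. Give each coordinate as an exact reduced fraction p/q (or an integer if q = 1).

1. D_x = -1/2  [D is the midpoint of CA]
2. D_y = 3  [D is the midpoint of CA]
   → D = (-1/2, 3)
3. B_x = -6  [line -15/2·x + 6·y + -183 = 0 ∩ |BD|² = 1721/4]
4. B_y = 23  [line -15/2·x + 6·y + -183 = 0 ∩ |BD|² = 1721/4]
   → B = (-6, 23)

B = (-6, 23)
D = (-1/2, 3)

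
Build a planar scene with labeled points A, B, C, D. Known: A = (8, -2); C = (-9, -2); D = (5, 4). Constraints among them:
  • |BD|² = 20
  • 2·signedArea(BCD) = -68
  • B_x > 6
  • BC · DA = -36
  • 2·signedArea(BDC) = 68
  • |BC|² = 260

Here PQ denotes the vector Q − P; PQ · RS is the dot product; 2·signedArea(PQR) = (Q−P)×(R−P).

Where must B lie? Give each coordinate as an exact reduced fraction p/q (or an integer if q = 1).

B = (7, 0)

1. B_x = 7  [2·signedArea(BDC) = 68 ∩ BC · DA = -36]
2. B_y = 0  [2·signedArea(BDC) = 68 ∩ BC · DA = -36]
   → B = (7, 0)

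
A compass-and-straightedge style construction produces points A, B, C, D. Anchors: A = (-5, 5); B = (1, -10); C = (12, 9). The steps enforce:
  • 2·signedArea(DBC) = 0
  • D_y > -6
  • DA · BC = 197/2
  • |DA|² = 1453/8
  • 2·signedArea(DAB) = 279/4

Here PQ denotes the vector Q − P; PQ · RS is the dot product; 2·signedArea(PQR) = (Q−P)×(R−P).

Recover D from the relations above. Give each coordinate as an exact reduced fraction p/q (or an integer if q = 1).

1. D_x = 15/4  [2·signedArea(DBC) = 0 ∩ 2·signedArea(DAB) = 279/4]
2. D_y = -21/4  [2·signedArea(DBC) = 0 ∩ 2·signedArea(DAB) = 279/4]
   → D = (15/4, -21/4)

D = (15/4, -21/4)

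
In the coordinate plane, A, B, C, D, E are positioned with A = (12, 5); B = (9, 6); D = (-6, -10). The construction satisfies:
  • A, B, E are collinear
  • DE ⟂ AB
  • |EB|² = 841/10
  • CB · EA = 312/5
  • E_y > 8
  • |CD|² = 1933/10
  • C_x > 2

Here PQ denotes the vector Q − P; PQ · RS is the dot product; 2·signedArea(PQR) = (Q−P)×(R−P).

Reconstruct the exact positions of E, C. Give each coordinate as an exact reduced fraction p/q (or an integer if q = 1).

C = (21/10, 13/10)
E = (3/10, 89/10)

1. E_x = 3/10  [A, B, E are collinear ∩ DE ⟂ AB]
2. E_y = 89/10  [A, B, E are collinear ∩ DE ⟂ AB]
   → E = (3/10, 89/10)
3. C_x = 21/10  [line -117/10·x + 39/10·y + 39/2 = 0 ∩ |CD|² = 1933/10]
4. C_y = 13/10  [line -117/10·x + 39/10·y + 39/2 = 0 ∩ |CD|² = 1933/10]
   → C = (21/10, 13/10)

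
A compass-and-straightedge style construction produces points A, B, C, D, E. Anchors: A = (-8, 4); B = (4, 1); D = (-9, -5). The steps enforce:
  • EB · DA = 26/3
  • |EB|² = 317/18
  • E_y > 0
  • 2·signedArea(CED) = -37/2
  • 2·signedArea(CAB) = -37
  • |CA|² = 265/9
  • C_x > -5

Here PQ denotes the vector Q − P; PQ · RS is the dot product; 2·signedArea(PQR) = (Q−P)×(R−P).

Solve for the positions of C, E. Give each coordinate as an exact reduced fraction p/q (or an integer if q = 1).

C = (-13/3, 0)
E = (-1/6, 1/2)

1. C_x = -13/3  [line 3·x + 12·y + 13 = 0 ∩ |CA|² = 265/9]
2. C_y = 0  [line 3·x + 12·y + 13 = 0 ∩ |CA|² = 265/9]
   → C = (-13/3, 0)
3. E_x = -1/6  [2·signedArea(CED) = -37/2 ∩ EB · DA = 26/3]
4. E_y = 1/2  [2·signedArea(CED) = -37/2 ∩ EB · DA = 26/3]
   → E = (-1/6, 1/2)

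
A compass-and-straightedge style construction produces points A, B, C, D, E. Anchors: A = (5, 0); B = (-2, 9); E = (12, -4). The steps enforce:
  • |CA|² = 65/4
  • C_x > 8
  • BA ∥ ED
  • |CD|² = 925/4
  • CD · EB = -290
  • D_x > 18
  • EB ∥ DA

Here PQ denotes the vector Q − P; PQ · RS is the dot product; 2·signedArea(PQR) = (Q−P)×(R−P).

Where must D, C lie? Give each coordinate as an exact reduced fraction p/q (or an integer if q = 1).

1. D_x = 19  [EB ∥ DA ∩ BA ∥ ED]
2. D_y = -13  [EB ∥ DA ∩ BA ∥ ED]
   → D = (19, -13)
3. C_x = 17/2  [line 14·x + -13·y + -145 = 0 ∩ |CD|² = 925/4]
4. C_y = -2  [line 14·x + -13·y + -145 = 0 ∩ |CD|² = 925/4]
   → C = (17/2, -2)

C = (17/2, -2)
D = (19, -13)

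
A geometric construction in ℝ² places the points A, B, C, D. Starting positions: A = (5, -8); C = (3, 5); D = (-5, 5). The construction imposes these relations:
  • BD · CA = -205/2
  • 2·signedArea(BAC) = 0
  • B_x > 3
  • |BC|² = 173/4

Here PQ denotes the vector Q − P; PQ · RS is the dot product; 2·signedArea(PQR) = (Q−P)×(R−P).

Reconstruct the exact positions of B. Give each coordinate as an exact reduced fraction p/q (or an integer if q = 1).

1. B_x = 4  [2·signedArea(BAC) = 0 ∩ BD · CA = -205/2]
2. B_y = -3/2  [2·signedArea(BAC) = 0 ∩ BD · CA = -205/2]
   → B = (4, -3/2)

B = (4, -3/2)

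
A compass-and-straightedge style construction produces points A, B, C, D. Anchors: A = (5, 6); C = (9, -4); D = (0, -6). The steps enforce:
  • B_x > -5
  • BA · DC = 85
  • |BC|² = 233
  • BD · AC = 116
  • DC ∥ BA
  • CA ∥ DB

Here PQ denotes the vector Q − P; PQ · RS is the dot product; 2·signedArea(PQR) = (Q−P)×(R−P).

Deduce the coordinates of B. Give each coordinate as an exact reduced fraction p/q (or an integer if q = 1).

B = (-4, 4)

1. B_x = -4  [DC ∥ BA ∩ CA ∥ DB]
2. B_y = 4  [DC ∥ BA ∩ CA ∥ DB]
   → B = (-4, 4)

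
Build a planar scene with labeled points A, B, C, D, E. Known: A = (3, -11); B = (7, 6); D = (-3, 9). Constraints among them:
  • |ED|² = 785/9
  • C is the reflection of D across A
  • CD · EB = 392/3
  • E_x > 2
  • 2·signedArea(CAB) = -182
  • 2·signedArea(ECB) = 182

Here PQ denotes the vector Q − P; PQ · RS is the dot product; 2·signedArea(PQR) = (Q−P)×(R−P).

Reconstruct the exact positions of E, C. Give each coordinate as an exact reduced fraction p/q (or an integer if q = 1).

1. C_x = 9  [C is the reflection of D across A]
2. C_y = -31  [C is the reflection of D across A]
   → C = (9, -31)
3. E_x = 7/3  [2·signedArea(ECB) = 182 ∩ CD · EB = 392/3]
4. E_y = 4/3  [2·signedArea(ECB) = 182 ∩ CD · EB = 392/3]
   → E = (7/3, 4/3)

C = (9, -31)
E = (7/3, 4/3)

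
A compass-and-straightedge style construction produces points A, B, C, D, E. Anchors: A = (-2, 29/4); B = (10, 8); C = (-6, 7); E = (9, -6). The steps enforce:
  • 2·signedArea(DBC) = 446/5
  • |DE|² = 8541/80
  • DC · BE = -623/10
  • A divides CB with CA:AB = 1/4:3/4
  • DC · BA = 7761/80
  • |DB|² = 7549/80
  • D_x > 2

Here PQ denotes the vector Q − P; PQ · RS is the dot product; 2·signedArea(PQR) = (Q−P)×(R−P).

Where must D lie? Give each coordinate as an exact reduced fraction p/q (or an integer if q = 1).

1. D_x = 12/5  [DC · BE = -623/10 ∩ 2·signedArea(DBC) = 446/5]
2. D_y = 39/20  [DC · BE = -623/10 ∩ 2·signedArea(DBC) = 446/5]
   → D = (12/5, 39/20)

D = (12/5, 39/20)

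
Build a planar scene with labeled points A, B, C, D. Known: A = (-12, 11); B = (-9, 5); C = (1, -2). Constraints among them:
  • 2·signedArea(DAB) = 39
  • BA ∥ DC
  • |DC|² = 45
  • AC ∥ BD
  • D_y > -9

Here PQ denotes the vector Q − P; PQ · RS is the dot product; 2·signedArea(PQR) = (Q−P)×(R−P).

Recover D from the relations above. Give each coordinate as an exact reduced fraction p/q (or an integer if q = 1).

D = (4, -8)

1. D_x = 4  [BA ∥ DC ∩ AC ∥ BD]
2. D_y = -8  [BA ∥ DC ∩ AC ∥ BD]
   → D = (4, -8)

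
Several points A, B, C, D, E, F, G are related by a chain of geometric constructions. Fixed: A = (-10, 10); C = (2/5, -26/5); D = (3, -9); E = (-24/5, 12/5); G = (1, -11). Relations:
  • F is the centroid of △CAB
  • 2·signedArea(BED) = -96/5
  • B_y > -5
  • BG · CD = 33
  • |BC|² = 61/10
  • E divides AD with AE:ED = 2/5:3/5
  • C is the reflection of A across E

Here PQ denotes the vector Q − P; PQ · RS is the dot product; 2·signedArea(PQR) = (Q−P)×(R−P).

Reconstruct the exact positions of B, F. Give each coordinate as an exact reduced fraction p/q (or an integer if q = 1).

1. B_x = -19/10  [2·signedArea(BED) = -96/5 ∩ BG · CD = 33]
2. B_y = -43/10  [2·signedArea(BED) = -96/5 ∩ BG · CD = 33]
   → B = (-19/10, -43/10)
3. F_x = -23/6  [F is the centroid of △CAB]
4. F_y = 1/6  [F is the centroid of △CAB]
   → F = (-23/6, 1/6)

B = (-19/10, -43/10)
F = (-23/6, 1/6)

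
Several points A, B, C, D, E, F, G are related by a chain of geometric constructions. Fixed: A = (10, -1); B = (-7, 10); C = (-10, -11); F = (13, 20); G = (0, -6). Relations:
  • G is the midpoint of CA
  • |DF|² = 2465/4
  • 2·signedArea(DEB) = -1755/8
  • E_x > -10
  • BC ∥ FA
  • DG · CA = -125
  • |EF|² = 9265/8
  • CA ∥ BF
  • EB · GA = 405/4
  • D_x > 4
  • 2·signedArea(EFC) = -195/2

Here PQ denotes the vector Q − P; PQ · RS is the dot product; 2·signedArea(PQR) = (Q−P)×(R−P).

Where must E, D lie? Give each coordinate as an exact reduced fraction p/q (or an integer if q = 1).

D = (5, -7/2)
E = (-37/4, -23/4)

1. E_x = -37/4  [2·signedArea(EFC) = -195/2 ∩ EB · GA = 405/4]
2. E_y = -23/4  [2·signedArea(EFC) = -195/2 ∩ EB · GA = 405/4]
   → E = (-37/4, -23/4)
3. D_x = 5  [2·signedArea(DEB) = -1755/8 ∩ DG · CA = -125]
4. D_y = -7/2  [2·signedArea(DEB) = -1755/8 ∩ DG · CA = -125]
   → D = (5, -7/2)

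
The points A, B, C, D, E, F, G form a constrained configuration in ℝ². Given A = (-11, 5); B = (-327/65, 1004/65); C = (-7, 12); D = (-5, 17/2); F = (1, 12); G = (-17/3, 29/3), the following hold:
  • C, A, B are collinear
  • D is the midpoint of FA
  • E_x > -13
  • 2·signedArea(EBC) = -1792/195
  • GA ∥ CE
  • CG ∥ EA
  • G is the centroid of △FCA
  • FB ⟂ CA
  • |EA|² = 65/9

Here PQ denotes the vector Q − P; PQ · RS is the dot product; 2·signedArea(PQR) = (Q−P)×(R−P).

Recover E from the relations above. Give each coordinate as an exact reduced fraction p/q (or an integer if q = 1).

1. E_x = -37/3  [CG ∥ EA ∩ GA ∥ CE]
2. E_y = 22/3  [CG ∥ EA ∩ GA ∥ CE]
   → E = (-37/3, 22/3)

E = (-37/3, 22/3)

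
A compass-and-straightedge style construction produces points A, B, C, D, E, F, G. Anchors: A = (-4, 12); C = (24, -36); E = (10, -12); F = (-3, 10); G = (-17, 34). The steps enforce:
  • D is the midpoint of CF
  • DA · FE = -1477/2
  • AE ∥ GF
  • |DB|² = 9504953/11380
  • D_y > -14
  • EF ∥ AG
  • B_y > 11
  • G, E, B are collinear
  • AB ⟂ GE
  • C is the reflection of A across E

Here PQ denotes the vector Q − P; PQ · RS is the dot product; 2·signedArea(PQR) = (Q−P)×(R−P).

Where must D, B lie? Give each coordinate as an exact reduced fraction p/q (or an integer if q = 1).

1. D_x = 21/2  [D is the midpoint of CF]
2. D_y = -13  [D is the midpoint of CF]
   → D = (21/2, -13)
3. B_x = -11564/2845  [G, E, B are collinear ∩ AB ⟂ GE]
4. B_y = 34032/2845  [G, E, B are collinear ∩ AB ⟂ GE]
   → B = (-11564/2845, 34032/2845)

B = (-11564/2845, 34032/2845)
D = (21/2, -13)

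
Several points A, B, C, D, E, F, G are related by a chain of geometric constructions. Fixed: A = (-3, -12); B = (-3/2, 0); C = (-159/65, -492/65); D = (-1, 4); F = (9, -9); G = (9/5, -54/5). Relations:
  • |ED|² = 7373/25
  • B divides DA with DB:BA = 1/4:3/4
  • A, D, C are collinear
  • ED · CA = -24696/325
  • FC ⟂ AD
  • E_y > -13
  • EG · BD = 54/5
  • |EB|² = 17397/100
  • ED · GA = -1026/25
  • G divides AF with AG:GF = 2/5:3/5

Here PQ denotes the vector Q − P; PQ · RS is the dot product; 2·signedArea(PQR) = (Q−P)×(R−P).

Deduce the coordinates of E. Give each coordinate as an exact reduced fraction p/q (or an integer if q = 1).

1. E_x = -27/5  [EG · BD = 54/5 ∩ ED · GA = -1026/25]
2. E_y = -63/5  [EG · BD = 54/5 ∩ ED · GA = -1026/25]
   → E = (-27/5, -63/5)

E = (-27/5, -63/5)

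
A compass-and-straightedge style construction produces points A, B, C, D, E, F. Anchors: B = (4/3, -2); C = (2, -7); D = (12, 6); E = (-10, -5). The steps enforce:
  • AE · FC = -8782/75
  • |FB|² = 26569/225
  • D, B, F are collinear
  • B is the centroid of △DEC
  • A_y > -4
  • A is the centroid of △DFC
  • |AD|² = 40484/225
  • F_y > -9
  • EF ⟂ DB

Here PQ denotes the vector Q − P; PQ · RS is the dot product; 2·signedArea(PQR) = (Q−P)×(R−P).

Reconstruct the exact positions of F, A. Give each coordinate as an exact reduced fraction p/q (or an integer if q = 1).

1. F_x = -184/25  [D, B, F are collinear ∩ EF ⟂ DB]
2. F_y = -213/25  [D, B, F are collinear ∩ EF ⟂ DB]
   → F = (-184/25, -213/25)
3. A_x = 166/75  [A is the centroid of △DFC]
4. A_y = -238/75  [A is the centroid of △DFC]
   → A = (166/75, -238/75)

A = (166/75, -238/75)
F = (-184/25, -213/25)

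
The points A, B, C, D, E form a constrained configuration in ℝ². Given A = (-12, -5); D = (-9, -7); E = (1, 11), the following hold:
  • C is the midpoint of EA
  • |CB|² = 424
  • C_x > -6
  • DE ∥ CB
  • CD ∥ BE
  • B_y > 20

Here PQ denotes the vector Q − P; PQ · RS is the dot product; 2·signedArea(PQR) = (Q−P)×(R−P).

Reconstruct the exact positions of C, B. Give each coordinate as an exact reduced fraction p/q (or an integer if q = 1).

1. C_x = -11/2  [C is the midpoint of EA]
2. C_y = 3  [C is the midpoint of EA]
   → C = (-11/2, 3)
3. B_x = 9/2  [CD ∥ BE ∩ DE ∥ CB]
4. B_y = 21  [CD ∥ BE ∩ DE ∥ CB]
   → B = (9/2, 21)

B = (9/2, 21)
C = (-11/2, 3)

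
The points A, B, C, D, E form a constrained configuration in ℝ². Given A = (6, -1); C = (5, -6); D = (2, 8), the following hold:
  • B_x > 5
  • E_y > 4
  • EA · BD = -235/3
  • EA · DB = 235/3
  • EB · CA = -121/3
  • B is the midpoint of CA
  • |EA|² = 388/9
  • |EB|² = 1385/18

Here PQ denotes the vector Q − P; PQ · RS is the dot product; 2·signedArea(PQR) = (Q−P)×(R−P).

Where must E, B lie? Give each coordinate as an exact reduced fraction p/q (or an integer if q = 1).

B = (11/2, -7/2)
E = (10/3, 5)

1. B_x = 11/2  [B is the midpoint of CA]
2. B_y = -7/2  [B is the midpoint of CA]
   → B = (11/2, -7/2)
3. E_x = 10/3  [EA · DB = 235/3 ∩ EB · CA = -121/3]
4. E_y = 5  [EA · DB = 235/3 ∩ EB · CA = -121/3]
   → E = (10/3, 5)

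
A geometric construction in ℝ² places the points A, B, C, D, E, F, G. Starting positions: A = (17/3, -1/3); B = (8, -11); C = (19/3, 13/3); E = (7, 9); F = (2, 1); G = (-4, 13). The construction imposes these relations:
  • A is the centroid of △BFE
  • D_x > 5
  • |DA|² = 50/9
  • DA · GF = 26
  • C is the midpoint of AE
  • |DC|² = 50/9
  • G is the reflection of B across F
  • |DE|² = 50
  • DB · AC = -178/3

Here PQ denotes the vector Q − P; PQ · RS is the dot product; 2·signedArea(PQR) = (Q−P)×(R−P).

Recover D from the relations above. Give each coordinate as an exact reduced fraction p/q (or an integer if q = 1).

1. D_x = 6  [DA · GF = 26 ∩ DB · AC = -178/3]
2. D_y = 2  [DA · GF = 26 ∩ DB · AC = -178/3]
   → D = (6, 2)

D = (6, 2)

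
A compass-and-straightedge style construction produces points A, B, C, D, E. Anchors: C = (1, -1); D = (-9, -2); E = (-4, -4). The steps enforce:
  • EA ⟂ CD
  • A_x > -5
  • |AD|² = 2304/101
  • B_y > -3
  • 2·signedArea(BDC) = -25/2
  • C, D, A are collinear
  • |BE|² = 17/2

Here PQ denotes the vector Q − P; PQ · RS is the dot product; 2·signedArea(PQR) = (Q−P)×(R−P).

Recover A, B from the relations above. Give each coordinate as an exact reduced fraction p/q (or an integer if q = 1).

1. A_x = -429/101  [C, D, A are collinear ∩ EA ⟂ CD]
2. A_y = -154/101  [C, D, A are collinear ∩ EA ⟂ CD]
   → A = (-429/101, -154/101)
3. B_x = -3/2  [line -1·x + 10·y + 47/2 = 0 ∩ |BE|² = 17/2]
4. B_y = -5/2  [line -1·x + 10·y + 47/2 = 0 ∩ |BE|² = 17/2]
   → B = (-3/2, -5/2)

A = (-429/101, -154/101)
B = (-3/2, -5/2)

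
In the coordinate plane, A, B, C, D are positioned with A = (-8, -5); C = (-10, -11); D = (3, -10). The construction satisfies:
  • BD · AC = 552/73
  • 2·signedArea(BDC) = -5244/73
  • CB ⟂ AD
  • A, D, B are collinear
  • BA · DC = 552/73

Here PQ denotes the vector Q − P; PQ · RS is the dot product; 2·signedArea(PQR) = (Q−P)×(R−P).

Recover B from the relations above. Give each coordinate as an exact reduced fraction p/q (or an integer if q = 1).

B = (-540/73, -385/73)

1. B_x = -540/73  [A, D, B are collinear ∩ CB ⟂ AD]
2. B_y = -385/73  [A, D, B are collinear ∩ CB ⟂ AD]
   → B = (-540/73, -385/73)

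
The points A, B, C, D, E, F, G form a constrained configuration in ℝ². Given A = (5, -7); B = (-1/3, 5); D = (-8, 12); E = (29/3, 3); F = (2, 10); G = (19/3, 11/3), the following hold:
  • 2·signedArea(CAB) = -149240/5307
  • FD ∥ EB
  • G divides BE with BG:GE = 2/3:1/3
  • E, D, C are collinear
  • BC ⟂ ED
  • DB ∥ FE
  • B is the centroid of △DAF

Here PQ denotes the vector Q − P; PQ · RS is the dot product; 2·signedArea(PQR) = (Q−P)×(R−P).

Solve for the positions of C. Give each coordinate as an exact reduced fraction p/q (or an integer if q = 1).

1. C_x = 4873/5307  [E, D, C are collinear ∩ BC ⟂ ED]
2. C_y = 13191/1769  [E, D, C are collinear ∩ BC ⟂ ED]
   → C = (4873/5307, 13191/1769)

C = (4873/5307, 13191/1769)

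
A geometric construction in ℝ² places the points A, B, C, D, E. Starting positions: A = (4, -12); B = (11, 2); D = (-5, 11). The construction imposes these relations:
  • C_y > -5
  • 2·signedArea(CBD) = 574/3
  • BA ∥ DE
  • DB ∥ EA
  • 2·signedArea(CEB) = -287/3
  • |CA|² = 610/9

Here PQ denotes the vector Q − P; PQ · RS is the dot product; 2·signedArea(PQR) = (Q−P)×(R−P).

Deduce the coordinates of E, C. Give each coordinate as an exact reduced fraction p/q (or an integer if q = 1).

1. E_x = -12  [DB ∥ EA ∩ BA ∥ DE]
2. E_y = -3  [DB ∥ EA ∩ BA ∥ DE]
   → E = (-12, -3)
3. C_x = 1  [2·signedArea(CEB) = -287/3 ∩ 2·signedArea(CBD) = 574/3]
4. C_y = -13/3  [2·signedArea(CEB) = -287/3 ∩ 2·signedArea(CBD) = 574/3]
   → C = (1, -13/3)

C = (1, -13/3)
E = (-12, -3)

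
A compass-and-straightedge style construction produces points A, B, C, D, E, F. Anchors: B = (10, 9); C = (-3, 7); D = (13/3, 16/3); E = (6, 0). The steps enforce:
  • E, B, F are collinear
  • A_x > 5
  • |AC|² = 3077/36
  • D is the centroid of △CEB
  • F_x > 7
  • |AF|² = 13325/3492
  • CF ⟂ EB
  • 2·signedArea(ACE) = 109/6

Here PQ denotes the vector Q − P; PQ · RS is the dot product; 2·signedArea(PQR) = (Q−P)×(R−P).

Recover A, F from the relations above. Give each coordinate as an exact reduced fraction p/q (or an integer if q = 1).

A = (31/6, 8/3)
F = (690/97, 243/97)

1. A_x = 31/6  [line 7·x + 9·y + -361/6 = 0 ∩ |AC|² = 3077/36]
2. A_y = 8/3  [line 7·x + 9·y + -361/6 = 0 ∩ |AC|² = 3077/36]
   → A = (31/6, 8/3)
3. F_x = 690/97  [E, B, F are collinear ∩ CF ⟂ EB]
4. F_y = 243/97  [E, B, F are collinear ∩ CF ⟂ EB]
   → F = (690/97, 243/97)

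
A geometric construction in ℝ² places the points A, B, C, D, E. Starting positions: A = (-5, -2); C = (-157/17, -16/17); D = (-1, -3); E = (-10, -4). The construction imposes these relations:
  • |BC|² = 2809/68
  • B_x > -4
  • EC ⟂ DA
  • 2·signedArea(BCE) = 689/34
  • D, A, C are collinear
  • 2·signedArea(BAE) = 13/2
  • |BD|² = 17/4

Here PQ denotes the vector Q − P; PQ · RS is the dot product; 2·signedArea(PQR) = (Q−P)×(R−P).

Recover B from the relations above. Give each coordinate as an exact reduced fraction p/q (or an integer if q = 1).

1. B_x = -3  [2·signedArea(BCE) = 689/34 ∩ 2·signedArea(BAE) = 13/2]
2. B_y = -5/2  [2·signedArea(BCE) = 689/34 ∩ 2·signedArea(BAE) = 13/2]
   → B = (-3, -5/2)

B = (-3, -5/2)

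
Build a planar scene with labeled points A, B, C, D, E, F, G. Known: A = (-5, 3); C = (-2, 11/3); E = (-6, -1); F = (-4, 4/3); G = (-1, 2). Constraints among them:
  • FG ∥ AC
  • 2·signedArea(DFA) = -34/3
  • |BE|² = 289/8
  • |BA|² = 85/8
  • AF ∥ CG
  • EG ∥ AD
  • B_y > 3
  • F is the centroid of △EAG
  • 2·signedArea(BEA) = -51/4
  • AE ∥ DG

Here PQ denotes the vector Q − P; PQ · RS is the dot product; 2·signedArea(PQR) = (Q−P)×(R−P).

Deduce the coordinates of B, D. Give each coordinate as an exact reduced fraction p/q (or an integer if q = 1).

1. B_x = -7/4  [line -4·x + 1·y + -41/4 = 0 ∩ |BA|² = 85/8]
2. B_y = 13/4  [line -4·x + 1·y + -41/4 = 0 ∩ |BA|² = 85/8]
   → B = (-7/4, 13/4)
3. D_x = 0  [AE ∥ DG ∩ EG ∥ AD]
4. D_y = 6  [AE ∥ DG ∩ EG ∥ AD]
   → D = (0, 6)

B = (-7/4, 13/4)
D = (0, 6)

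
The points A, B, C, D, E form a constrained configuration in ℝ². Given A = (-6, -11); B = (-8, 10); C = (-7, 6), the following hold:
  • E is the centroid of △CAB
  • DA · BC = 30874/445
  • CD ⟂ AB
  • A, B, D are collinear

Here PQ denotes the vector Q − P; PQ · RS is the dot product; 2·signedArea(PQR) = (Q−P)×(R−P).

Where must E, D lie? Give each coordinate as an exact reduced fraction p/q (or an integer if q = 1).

D = (-3388/445, 2644/445)
E = (-7, 5/3)

1. E_x = -7  [E is the centroid of △CAB]
2. E_y = 5/3  [E is the centroid of △CAB]
   → E = (-7, 5/3)
3. D_x = -3388/445  [A, B, D are collinear ∩ CD ⟂ AB]
4. D_y = 2644/445  [A, B, D are collinear ∩ CD ⟂ AB]
   → D = (-3388/445, 2644/445)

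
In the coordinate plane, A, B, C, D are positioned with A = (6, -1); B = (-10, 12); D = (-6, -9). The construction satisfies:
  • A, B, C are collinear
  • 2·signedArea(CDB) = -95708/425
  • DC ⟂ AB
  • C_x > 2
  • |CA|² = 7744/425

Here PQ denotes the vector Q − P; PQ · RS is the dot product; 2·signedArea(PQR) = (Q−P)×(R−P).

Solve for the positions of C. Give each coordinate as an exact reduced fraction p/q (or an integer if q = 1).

C = (1142/425, 719/425)

1. C_x = 1142/425  [A, B, C are collinear ∩ DC ⟂ AB]
2. C_y = 719/425  [A, B, C are collinear ∩ DC ⟂ AB]
   → C = (1142/425, 719/425)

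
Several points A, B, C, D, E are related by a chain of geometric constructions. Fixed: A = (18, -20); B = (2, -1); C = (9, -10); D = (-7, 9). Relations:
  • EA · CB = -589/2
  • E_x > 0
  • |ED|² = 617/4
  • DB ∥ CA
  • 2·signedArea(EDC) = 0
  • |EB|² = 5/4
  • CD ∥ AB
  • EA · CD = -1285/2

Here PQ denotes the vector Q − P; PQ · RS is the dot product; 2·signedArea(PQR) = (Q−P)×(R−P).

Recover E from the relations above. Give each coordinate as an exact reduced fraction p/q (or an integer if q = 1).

1. E_x = 1  [2·signedArea(EDC) = 0 ∩ EA · CD = -1285/2]
2. E_y = -1/2  [2·signedArea(EDC) = 0 ∩ EA · CD = -1285/2]
   → E = (1, -1/2)

E = (1, -1/2)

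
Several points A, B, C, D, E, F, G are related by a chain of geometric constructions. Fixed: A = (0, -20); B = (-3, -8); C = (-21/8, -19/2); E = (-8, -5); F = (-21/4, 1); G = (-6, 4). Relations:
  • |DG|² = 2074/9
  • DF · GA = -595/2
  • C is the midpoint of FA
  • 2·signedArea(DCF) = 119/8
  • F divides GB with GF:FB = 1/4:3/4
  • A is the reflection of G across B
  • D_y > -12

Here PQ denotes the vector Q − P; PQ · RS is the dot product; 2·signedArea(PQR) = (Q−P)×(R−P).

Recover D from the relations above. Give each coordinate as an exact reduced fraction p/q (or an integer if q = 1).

1. D_x = -11/3  [2·signedArea(DCF) = 119/8 ∩ DF · GA = -595/2]
2. D_y = -11  [2·signedArea(DCF) = 119/8 ∩ DF · GA = -595/2]
   → D = (-11/3, -11)

D = (-11/3, -11)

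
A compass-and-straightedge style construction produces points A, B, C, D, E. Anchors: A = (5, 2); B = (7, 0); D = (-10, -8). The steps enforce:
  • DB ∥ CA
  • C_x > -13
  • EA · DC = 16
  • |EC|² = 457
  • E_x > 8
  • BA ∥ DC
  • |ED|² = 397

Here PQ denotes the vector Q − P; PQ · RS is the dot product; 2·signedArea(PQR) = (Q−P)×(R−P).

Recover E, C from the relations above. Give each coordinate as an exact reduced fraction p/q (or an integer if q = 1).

C = (-12, -6)
E = (9, -2)

1. C_x = -12  [DB ∥ CA ∩ BA ∥ DC]
2. C_y = -6  [DB ∥ CA ∩ BA ∥ DC]
   → C = (-12, -6)
3. E_x = 9  [line 2·x + -2·y + -22 = 0 ∩ |EC|² = 457]
4. E_y = -2  [line 2·x + -2·y + -22 = 0 ∩ |EC|² = 457]
   → E = (9, -2)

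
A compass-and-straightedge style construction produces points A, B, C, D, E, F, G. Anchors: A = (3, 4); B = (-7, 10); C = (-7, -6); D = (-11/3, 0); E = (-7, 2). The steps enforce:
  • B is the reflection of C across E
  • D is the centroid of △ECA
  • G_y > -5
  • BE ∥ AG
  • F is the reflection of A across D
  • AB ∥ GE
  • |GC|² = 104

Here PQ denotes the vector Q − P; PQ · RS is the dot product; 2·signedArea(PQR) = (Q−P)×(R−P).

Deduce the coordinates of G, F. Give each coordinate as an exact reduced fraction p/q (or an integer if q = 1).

F = (-31/3, -4)
G = (3, -4)

1. G_x = 3  [AB ∥ GE ∩ BE ∥ AG]
2. G_y = -4  [AB ∥ GE ∩ BE ∥ AG]
   → G = (3, -4)
3. F_x = -31/3  [F is the reflection of A across D]
4. F_y = -4  [F is the reflection of A across D]
   → F = (-31/3, -4)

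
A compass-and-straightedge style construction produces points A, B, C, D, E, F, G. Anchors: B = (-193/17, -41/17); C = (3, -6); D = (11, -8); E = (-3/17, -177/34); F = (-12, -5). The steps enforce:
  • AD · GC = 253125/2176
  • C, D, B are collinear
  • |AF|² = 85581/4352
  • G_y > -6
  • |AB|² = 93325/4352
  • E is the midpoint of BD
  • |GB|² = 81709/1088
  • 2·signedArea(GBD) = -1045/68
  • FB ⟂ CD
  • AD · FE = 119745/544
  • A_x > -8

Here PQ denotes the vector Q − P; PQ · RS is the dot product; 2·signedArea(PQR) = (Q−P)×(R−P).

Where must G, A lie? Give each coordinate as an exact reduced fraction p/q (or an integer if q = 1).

1. A_x = -1029/136  [line -201/17·x + 7/34·y + -48097/544 = 0 ∩ |AF|² = 85581/4352]
2. A_y = -1381/272  [line -201/17·x + 7/34·y + -48097/544 = 0 ∩ |AF|² = 85581/4352]
   → A = (-1029/136, -1381/272)
3. G_x = -213/68  [2·signedArea(GBD) = -1045/68 ∩ AD · GC = 253125/2176]
4. G_y = -701/136  [2·signedArea(GBD) = -1045/68 ∩ AD · GC = 253125/2176]
   → G = (-213/68, -701/136)

A = (-1029/136, -1381/272)
G = (-213/68, -701/136)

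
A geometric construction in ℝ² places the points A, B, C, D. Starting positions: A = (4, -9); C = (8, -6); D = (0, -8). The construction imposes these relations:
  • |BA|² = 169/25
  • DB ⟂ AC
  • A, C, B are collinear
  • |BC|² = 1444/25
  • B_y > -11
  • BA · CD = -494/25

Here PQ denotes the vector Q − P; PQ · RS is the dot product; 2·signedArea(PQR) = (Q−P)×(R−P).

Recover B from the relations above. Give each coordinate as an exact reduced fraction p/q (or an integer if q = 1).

1. B_x = 48/25  [A, C, B are collinear ∩ DB ⟂ AC]
2. B_y = -264/25  [A, C, B are collinear ∩ DB ⟂ AC]
   → B = (48/25, -264/25)

B = (48/25, -264/25)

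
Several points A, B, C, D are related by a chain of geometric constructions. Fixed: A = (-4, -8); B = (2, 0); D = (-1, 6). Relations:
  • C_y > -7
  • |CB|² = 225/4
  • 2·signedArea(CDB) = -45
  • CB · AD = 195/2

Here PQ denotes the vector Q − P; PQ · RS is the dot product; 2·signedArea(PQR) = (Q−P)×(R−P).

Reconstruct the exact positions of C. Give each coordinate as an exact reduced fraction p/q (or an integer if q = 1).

1. C_x = -5/2  [2·signedArea(CDB) = -45 ∩ CB · AD = 195/2]
2. C_y = -6  [2·signedArea(CDB) = -45 ∩ CB · AD = 195/2]
   → C = (-5/2, -6)

C = (-5/2, -6)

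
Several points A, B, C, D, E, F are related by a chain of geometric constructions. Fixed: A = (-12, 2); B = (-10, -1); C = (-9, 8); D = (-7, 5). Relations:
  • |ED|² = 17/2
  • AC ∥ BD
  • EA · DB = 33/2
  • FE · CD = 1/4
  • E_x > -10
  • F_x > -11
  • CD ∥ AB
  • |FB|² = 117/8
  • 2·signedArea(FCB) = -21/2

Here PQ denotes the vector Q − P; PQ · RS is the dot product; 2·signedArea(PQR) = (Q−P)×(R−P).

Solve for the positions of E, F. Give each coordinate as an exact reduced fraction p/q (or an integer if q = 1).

1. F_x = -43/4  [line 9·x + -1·y + 199/2 = 0 ∩ |FB|² = 117/8]
2. F_y = 11/4  [line 9·x + -1·y + 199/2 = 0 ∩ |FB|² = 117/8]
   → F = (-43/4, 11/4)
3. E_x = -19/2  [EA · DB = 33/2 ∩ FE · CD = 1/4]
4. E_y = 7/2  [EA · DB = 33/2 ∩ FE · CD = 1/4]
   → E = (-19/2, 7/2)

E = (-19/2, 7/2)
F = (-43/4, 11/4)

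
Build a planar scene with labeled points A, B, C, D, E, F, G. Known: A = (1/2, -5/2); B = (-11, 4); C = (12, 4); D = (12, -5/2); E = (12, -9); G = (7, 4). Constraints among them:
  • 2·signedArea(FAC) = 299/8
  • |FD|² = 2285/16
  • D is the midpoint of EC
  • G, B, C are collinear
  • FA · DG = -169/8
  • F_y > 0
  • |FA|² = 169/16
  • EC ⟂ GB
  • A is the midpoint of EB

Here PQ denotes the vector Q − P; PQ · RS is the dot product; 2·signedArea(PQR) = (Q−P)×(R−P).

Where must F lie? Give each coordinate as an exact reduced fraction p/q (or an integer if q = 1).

F = (1/2, 3/4)

1. F_x = 1/2  [FA · DG = -169/8 ∩ 2·signedArea(FAC) = 299/8]
2. F_y = 3/4  [FA · DG = -169/8 ∩ 2·signedArea(FAC) = 299/8]
   → F = (1/2, 3/4)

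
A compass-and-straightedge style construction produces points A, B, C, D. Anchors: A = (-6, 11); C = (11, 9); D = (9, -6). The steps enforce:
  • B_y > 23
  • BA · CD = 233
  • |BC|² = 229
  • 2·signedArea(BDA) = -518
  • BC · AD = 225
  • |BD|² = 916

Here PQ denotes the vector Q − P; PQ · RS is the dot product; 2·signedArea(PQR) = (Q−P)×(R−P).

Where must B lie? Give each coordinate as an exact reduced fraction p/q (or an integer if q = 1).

B = (13, 24)

1. B_x = 13  [BC · AD = 225 ∩ BA · CD = 233]
2. B_y = 24  [BC · AD = 225 ∩ BA · CD = 233]
   → B = (13, 24)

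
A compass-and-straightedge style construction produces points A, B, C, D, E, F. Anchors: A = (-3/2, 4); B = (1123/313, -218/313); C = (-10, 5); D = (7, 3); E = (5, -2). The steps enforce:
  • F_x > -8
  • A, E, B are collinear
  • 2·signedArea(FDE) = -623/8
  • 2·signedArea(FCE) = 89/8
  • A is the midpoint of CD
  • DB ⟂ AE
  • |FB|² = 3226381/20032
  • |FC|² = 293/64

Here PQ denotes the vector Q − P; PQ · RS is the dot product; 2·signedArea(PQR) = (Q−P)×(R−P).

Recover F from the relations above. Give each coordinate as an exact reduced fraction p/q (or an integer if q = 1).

1. F_x = -63/8  [2·signedArea(FCE) = 89/8 ∩ 2·signedArea(FDE) = -623/8]
2. F_y = 19/4  [2·signedArea(FCE) = 89/8 ∩ 2·signedArea(FDE) = -623/8]
   → F = (-63/8, 19/4)

F = (-63/8, 19/4)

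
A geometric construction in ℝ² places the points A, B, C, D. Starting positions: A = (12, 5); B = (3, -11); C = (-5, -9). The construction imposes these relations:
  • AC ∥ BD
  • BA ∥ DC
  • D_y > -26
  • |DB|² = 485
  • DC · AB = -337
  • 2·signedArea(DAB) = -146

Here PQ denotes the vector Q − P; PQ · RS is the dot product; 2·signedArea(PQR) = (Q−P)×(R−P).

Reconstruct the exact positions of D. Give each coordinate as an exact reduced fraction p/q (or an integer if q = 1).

D = (-14, -25)

1. D_x = -14  [BA ∥ DC ∩ AC ∥ BD]
2. D_y = -25  [BA ∥ DC ∩ AC ∥ BD]
   → D = (-14, -25)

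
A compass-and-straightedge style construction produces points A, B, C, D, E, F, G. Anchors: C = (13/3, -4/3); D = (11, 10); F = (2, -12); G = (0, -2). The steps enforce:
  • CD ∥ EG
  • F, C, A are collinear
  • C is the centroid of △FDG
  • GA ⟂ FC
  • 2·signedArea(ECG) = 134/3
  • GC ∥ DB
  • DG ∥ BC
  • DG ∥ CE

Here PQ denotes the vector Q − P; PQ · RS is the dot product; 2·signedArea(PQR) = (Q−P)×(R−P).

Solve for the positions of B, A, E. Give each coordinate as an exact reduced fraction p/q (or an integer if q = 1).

1. B_x = 46/3  [DG ∥ BC ∩ GC ∥ DB]
2. B_y = 32/3  [DG ∥ BC ∩ GC ∥ DB]
   → B = (46/3, 32/3)
3. A_x = 4288/1073  [F, C, A are collinear ∩ GA ⟂ FC]
4. A_y = -3084/1073  [F, C, A are collinear ∩ GA ⟂ FC]
   → A = (4288/1073, -3084/1073)
5. E_x = -20/3  [CD ∥ EG ∩ DG ∥ CE]
6. E_y = -40/3  [CD ∥ EG ∩ DG ∥ CE]
   → E = (-20/3, -40/3)

A = (4288/1073, -3084/1073)
B = (46/3, 32/3)
E = (-20/3, -40/3)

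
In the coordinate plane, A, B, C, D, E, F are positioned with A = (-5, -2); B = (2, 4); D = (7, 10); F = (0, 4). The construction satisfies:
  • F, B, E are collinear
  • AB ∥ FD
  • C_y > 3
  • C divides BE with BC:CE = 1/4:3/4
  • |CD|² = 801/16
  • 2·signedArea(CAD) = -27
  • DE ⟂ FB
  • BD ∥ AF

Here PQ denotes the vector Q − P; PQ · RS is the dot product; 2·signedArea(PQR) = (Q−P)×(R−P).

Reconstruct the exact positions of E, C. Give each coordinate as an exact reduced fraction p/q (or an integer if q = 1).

1. E_x = 7  [F, B, E are collinear ∩ DE ⟂ FB]
2. E_y = 4  [F, B, E are collinear ∩ DE ⟂ FB]
   → E = (7, 4)
3. C_x = 13/4  [C divides BE with BC:CE = 1/4:3/4]
4. C_y = 4  [C divides BE with BC:CE = 1/4:3/4]
   → C = (13/4, 4)

C = (13/4, 4)
E = (7, 4)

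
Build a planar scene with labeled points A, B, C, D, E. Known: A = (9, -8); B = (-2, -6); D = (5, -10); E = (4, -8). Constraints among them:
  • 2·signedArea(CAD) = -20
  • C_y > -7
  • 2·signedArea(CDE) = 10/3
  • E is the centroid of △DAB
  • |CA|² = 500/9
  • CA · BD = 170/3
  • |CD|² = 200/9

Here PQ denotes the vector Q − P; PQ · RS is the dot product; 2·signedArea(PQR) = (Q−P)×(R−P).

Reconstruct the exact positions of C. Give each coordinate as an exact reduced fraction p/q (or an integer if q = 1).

1. C_x = 5/3  [2·signedArea(CAD) = -20 ∩ CA · BD = 170/3]
2. C_y = -20/3  [2·signedArea(CAD) = -20 ∩ CA · BD = 170/3]
   → C = (5/3, -20/3)

C = (5/3, -20/3)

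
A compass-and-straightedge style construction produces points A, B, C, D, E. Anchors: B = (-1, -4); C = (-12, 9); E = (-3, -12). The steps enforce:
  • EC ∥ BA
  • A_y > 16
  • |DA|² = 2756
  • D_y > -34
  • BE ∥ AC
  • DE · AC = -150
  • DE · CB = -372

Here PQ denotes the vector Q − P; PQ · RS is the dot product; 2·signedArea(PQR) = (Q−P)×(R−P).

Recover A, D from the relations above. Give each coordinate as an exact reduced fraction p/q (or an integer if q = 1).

A = (-10, 17)
D = (6, -33)

1. A_x = -10  [BE ∥ AC ∩ EC ∥ BA]
2. A_y = 17  [BE ∥ AC ∩ EC ∥ BA]
   → A = (-10, 17)
3. D_x = 6  [DE · AC = -150 ∩ DE · CB = -372]
4. D_y = -33  [DE · AC = -150 ∩ DE · CB = -372]
   → D = (6, -33)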